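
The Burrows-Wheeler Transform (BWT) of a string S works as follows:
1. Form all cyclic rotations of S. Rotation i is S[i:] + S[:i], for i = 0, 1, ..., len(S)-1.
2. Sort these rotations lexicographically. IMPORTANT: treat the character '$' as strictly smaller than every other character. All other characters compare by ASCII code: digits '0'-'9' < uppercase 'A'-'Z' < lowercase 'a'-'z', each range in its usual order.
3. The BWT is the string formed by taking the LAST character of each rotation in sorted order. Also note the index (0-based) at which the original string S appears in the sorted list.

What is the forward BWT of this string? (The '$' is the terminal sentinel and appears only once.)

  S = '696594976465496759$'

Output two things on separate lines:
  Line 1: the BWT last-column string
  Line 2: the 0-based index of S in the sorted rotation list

Answer: 96596767499$6955644
11

Derivation:
All 19 rotations (rotation i = S[i:]+S[:i]):
  rot[0] = 696594976465496759$
  rot[1] = 96594976465496759$6
  rot[2] = 6594976465496759$69
  rot[3] = 594976465496759$696
  rot[4] = 94976465496759$6965
  rot[5] = 4976465496759$69659
  rot[6] = 976465496759$696594
  rot[7] = 76465496759$6965949
  rot[8] = 6465496759$69659497
  rot[9] = 465496759$696594976
  rot[10] = 65496759$6965949764
  rot[11] = 5496759$69659497646
  rot[12] = 496759$696594976465
  rot[13] = 96759$6965949764654
  rot[14] = 6759$69659497646549
  rot[15] = 759$696594976465496
  rot[16] = 59$6965949764654967
  rot[17] = 9$69659497646549675
  rot[18] = $696594976465496759
Sorted (with $ < everything):
  sorted[0] = $696594976465496759  (last char: '9')
  sorted[1] = 465496759$696594976  (last char: '6')
  sorted[2] = 496759$696594976465  (last char: '5')
  sorted[3] = 4976465496759$69659  (last char: '9')
  sorted[4] = 5496759$69659497646  (last char: '6')
  sorted[5] = 59$6965949764654967  (last char: '7')
  sorted[6] = 594976465496759$696  (last char: '6')
  sorted[7] = 6465496759$69659497  (last char: '7')
  sorted[8] = 65496759$6965949764  (last char: '4')
  sorted[9] = 6594976465496759$69  (last char: '9')
  sorted[10] = 6759$69659497646549  (last char: '9')
  sorted[11] = 696594976465496759$  (last char: '$')
  sorted[12] = 759$696594976465496  (last char: '6')
  sorted[13] = 76465496759$6965949  (last char: '9')
  sorted[14] = 9$69659497646549675  (last char: '5')
  sorted[15] = 94976465496759$6965  (last char: '5')
  sorted[16] = 96594976465496759$6  (last char: '6')
  sorted[17] = 96759$6965949764654  (last char: '4')
  sorted[18] = 976465496759$696594  (last char: '4')
Last column: 96596767499$6955644
Original string S is at sorted index 11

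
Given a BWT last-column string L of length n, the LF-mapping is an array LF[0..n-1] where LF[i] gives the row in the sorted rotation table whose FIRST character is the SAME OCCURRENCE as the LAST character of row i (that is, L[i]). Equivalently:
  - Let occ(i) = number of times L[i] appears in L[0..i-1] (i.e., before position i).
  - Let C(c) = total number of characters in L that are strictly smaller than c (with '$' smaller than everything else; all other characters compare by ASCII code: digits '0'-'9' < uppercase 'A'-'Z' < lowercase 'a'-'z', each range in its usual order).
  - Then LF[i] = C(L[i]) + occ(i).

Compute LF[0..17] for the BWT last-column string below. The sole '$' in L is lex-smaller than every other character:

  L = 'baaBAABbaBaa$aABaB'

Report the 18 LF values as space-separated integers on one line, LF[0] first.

Char counts: '$':1, 'A':3, 'B':5, 'a':7, 'b':2
C (first-col start): C('$')=0, C('A')=1, C('B')=4, C('a')=9, C('b')=16
L[0]='b': occ=0, LF[0]=C('b')+0=16+0=16
L[1]='a': occ=0, LF[1]=C('a')+0=9+0=9
L[2]='a': occ=1, LF[2]=C('a')+1=9+1=10
L[3]='B': occ=0, LF[3]=C('B')+0=4+0=4
L[4]='A': occ=0, LF[4]=C('A')+0=1+0=1
L[5]='A': occ=1, LF[5]=C('A')+1=1+1=2
L[6]='B': occ=1, LF[6]=C('B')+1=4+1=5
L[7]='b': occ=1, LF[7]=C('b')+1=16+1=17
L[8]='a': occ=2, LF[8]=C('a')+2=9+2=11
L[9]='B': occ=2, LF[9]=C('B')+2=4+2=6
L[10]='a': occ=3, LF[10]=C('a')+3=9+3=12
L[11]='a': occ=4, LF[11]=C('a')+4=9+4=13
L[12]='$': occ=0, LF[12]=C('$')+0=0+0=0
L[13]='a': occ=5, LF[13]=C('a')+5=9+5=14
L[14]='A': occ=2, LF[14]=C('A')+2=1+2=3
L[15]='B': occ=3, LF[15]=C('B')+3=4+3=7
L[16]='a': occ=6, LF[16]=C('a')+6=9+6=15
L[17]='B': occ=4, LF[17]=C('B')+4=4+4=8

Answer: 16 9 10 4 1 2 5 17 11 6 12 13 0 14 3 7 15 8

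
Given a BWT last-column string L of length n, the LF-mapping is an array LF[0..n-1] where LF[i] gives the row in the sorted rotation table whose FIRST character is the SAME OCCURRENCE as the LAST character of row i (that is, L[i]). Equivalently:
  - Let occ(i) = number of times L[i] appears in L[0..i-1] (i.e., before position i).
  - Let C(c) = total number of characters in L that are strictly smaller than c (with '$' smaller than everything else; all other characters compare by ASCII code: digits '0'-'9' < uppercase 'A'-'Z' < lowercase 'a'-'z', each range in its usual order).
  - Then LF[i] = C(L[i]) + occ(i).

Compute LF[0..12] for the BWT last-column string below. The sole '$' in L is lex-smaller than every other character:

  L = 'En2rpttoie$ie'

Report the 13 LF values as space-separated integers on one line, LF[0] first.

Char counts: '$':1, '2':1, 'E':1, 'e':2, 'i':2, 'n':1, 'o':1, 'p':1, 'r':1, 't':2
C (first-col start): C('$')=0, C('2')=1, C('E')=2, C('e')=3, C('i')=5, C('n')=7, C('o')=8, C('p')=9, C('r')=10, C('t')=11
L[0]='E': occ=0, LF[0]=C('E')+0=2+0=2
L[1]='n': occ=0, LF[1]=C('n')+0=7+0=7
L[2]='2': occ=0, LF[2]=C('2')+0=1+0=1
L[3]='r': occ=0, LF[3]=C('r')+0=10+0=10
L[4]='p': occ=0, LF[4]=C('p')+0=9+0=9
L[5]='t': occ=0, LF[5]=C('t')+0=11+0=11
L[6]='t': occ=1, LF[6]=C('t')+1=11+1=12
L[7]='o': occ=0, LF[7]=C('o')+0=8+0=8
L[8]='i': occ=0, LF[8]=C('i')+0=5+0=5
L[9]='e': occ=0, LF[9]=C('e')+0=3+0=3
L[10]='$': occ=0, LF[10]=C('$')+0=0+0=0
L[11]='i': occ=1, LF[11]=C('i')+1=5+1=6
L[12]='e': occ=1, LF[12]=C('e')+1=3+1=4

Answer: 2 7 1 10 9 11 12 8 5 3 0 6 4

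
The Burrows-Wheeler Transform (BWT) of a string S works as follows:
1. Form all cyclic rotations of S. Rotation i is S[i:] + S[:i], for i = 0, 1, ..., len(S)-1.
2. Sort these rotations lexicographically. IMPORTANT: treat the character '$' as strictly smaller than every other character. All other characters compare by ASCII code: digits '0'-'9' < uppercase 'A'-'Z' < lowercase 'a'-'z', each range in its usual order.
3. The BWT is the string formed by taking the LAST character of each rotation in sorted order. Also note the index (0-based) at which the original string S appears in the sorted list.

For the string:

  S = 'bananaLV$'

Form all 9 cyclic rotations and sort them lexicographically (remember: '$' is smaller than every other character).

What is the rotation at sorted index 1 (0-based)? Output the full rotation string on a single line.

Answer: LV$banana

Derivation:
All 9 rotations (rotation i = S[i:]+S[:i]):
  rot[0] = bananaLV$
  rot[1] = ananaLV$b
  rot[2] = nanaLV$ba
  rot[3] = anaLV$ban
  rot[4] = naLV$bana
  rot[5] = aLV$banan
  rot[6] = LV$banana
  rot[7] = V$bananaL
  rot[8] = $bananaLV
Sorted (with $ < everything):
  sorted[0] = $bananaLV
  sorted[1] = LV$banana
  sorted[2] = V$bananaL
  sorted[3] = aLV$banan
  sorted[4] = anaLV$ban
  sorted[5] = ananaLV$b
  sorted[6] = bananaLV$
  sorted[7] = naLV$bana
  sorted[8] = nanaLV$ba
sorted[1] = LV$banana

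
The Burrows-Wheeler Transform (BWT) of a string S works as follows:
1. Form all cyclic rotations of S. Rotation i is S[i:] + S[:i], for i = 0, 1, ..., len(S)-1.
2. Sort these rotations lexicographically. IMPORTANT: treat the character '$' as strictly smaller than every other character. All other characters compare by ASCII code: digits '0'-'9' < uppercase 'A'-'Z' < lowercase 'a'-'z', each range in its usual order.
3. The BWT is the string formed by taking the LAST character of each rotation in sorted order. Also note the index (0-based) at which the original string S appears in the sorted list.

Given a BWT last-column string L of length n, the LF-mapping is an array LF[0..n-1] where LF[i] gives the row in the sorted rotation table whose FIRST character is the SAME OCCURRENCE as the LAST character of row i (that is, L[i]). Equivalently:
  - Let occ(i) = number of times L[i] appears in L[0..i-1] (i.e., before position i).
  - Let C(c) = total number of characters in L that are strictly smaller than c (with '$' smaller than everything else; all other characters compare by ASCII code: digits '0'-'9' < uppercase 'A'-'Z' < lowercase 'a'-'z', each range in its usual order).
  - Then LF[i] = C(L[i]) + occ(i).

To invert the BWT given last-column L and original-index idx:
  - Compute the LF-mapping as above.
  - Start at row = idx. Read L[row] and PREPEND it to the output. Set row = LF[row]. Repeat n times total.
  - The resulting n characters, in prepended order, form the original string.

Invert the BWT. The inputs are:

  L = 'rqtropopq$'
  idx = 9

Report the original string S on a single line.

LF mapping: 7 5 9 8 1 3 2 4 6 0
Walk LF starting at row 9, prepending L[row]:
  step 1: row=9, L[9]='$', prepend. Next row=LF[9]=0
  step 2: row=0, L[0]='r', prepend. Next row=LF[0]=7
  step 3: row=7, L[7]='p', prepend. Next row=LF[7]=4
  step 4: row=4, L[4]='o', prepend. Next row=LF[4]=1
  step 5: row=1, L[1]='q', prepend. Next row=LF[1]=5
  step 6: row=5, L[5]='p', prepend. Next row=LF[5]=3
  step 7: row=3, L[3]='r', prepend. Next row=LF[3]=8
  step 8: row=8, L[8]='q', prepend. Next row=LF[8]=6
  step 9: row=6, L[6]='o', prepend. Next row=LF[6]=2
  step 10: row=2, L[2]='t', prepend. Next row=LF[2]=9
Reversed output: toqrpqopr$

Answer: toqrpqopr$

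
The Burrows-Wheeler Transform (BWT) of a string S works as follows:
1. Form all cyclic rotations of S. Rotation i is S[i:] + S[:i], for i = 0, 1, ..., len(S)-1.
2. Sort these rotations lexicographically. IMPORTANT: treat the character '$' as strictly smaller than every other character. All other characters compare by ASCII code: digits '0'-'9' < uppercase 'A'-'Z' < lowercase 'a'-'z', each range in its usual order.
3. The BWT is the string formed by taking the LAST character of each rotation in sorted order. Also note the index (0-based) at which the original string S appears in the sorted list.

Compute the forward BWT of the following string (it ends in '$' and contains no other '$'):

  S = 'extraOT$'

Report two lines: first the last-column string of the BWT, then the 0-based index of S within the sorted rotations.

All 8 rotations (rotation i = S[i:]+S[:i]):
  rot[0] = extraOT$
  rot[1] = xtraOT$e
  rot[2] = traOT$ex
  rot[3] = raOT$ext
  rot[4] = aOT$extr
  rot[5] = OT$extra
  rot[6] = T$extraO
  rot[7] = $extraOT
Sorted (with $ < everything):
  sorted[0] = $extraOT  (last char: 'T')
  sorted[1] = OT$extra  (last char: 'a')
  sorted[2] = T$extraO  (last char: 'O')
  sorted[3] = aOT$extr  (last char: 'r')
  sorted[4] = extraOT$  (last char: '$')
  sorted[5] = raOT$ext  (last char: 't')
  sorted[6] = traOT$ex  (last char: 'x')
  sorted[7] = xtraOT$e  (last char: 'e')
Last column: TaOr$txe
Original string S is at sorted index 4

Answer: TaOr$txe
4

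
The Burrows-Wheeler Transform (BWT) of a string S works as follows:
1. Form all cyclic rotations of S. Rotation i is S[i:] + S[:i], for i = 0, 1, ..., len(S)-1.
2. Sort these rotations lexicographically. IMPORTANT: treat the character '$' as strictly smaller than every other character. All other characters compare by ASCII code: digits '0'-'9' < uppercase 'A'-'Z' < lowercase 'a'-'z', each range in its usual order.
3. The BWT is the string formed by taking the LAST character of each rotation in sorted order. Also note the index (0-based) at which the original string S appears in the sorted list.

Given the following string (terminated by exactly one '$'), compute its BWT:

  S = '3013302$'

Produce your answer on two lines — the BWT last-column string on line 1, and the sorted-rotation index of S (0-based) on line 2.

All 8 rotations (rotation i = S[i:]+S[:i]):
  rot[0] = 3013302$
  rot[1] = 013302$3
  rot[2] = 13302$30
  rot[3] = 3302$301
  rot[4] = 302$3013
  rot[5] = 02$30133
  rot[6] = 2$301330
  rot[7] = $3013302
Sorted (with $ < everything):
  sorted[0] = $3013302  (last char: '2')
  sorted[1] = 013302$3  (last char: '3')
  sorted[2] = 02$30133  (last char: '3')
  sorted[3] = 13302$30  (last char: '0')
  sorted[4] = 2$301330  (last char: '0')
  sorted[5] = 3013302$  (last char: '$')
  sorted[6] = 302$3013  (last char: '3')
  sorted[7] = 3302$301  (last char: '1')
Last column: 23300$31
Original string S is at sorted index 5

Answer: 23300$31
5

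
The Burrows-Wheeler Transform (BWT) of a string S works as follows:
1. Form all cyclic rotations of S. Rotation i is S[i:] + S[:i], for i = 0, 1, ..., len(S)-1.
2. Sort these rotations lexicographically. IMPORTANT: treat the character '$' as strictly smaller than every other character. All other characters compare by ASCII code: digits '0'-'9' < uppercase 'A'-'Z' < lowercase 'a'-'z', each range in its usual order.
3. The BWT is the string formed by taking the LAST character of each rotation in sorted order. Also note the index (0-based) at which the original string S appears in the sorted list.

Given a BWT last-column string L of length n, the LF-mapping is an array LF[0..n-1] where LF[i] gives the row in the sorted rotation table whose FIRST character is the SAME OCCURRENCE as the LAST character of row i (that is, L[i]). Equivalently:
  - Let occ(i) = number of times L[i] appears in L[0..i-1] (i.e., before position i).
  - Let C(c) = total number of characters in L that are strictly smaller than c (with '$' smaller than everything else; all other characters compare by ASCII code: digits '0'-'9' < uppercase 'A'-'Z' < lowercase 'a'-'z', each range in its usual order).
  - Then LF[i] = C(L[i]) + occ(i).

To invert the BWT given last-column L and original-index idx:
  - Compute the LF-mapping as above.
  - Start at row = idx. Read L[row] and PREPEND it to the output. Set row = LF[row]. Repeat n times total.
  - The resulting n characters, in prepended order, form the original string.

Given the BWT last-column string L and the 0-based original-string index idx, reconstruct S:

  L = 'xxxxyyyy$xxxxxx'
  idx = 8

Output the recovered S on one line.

Answer: xyxxyxxyxyxxxx$

Derivation:
LF mapping: 1 2 3 4 11 12 13 14 0 5 6 7 8 9 10
Walk LF starting at row 8, prepending L[row]:
  step 1: row=8, L[8]='$', prepend. Next row=LF[8]=0
  step 2: row=0, L[0]='x', prepend. Next row=LF[0]=1
  step 3: row=1, L[1]='x', prepend. Next row=LF[1]=2
  step 4: row=2, L[2]='x', prepend. Next row=LF[2]=3
  step 5: row=3, L[3]='x', prepend. Next row=LF[3]=4
  step 6: row=4, L[4]='y', prepend. Next row=LF[4]=11
  step 7: row=11, L[11]='x', prepend. Next row=LF[11]=7
  step 8: row=7, L[7]='y', prepend. Next row=LF[7]=14
  step 9: row=14, L[14]='x', prepend. Next row=LF[14]=10
  step 10: row=10, L[10]='x', prepend. Next row=LF[10]=6
  step 11: row=6, L[6]='y', prepend. Next row=LF[6]=13
  step 12: row=13, L[13]='x', prepend. Next row=LF[13]=9
  step 13: row=9, L[9]='x', prepend. Next row=LF[9]=5
  step 14: row=5, L[5]='y', prepend. Next row=LF[5]=12
  step 15: row=12, L[12]='x', prepend. Next row=LF[12]=8
Reversed output: xyxxyxxyxyxxxx$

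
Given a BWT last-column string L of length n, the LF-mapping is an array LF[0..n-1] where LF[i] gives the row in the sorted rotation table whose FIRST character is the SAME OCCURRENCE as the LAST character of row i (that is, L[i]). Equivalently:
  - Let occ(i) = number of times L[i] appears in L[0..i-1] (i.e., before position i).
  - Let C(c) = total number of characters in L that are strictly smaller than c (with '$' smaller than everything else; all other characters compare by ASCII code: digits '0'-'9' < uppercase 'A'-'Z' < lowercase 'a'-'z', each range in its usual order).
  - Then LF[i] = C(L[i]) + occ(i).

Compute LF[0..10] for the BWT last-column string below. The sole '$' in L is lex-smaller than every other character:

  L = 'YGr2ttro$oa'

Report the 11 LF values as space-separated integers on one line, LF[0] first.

Char counts: '$':1, '2':1, 'G':1, 'Y':1, 'a':1, 'o':2, 'r':2, 't':2
C (first-col start): C('$')=0, C('2')=1, C('G')=2, C('Y')=3, C('a')=4, C('o')=5, C('r')=7, C('t')=9
L[0]='Y': occ=0, LF[0]=C('Y')+0=3+0=3
L[1]='G': occ=0, LF[1]=C('G')+0=2+0=2
L[2]='r': occ=0, LF[2]=C('r')+0=7+0=7
L[3]='2': occ=0, LF[3]=C('2')+0=1+0=1
L[4]='t': occ=0, LF[4]=C('t')+0=9+0=9
L[5]='t': occ=1, LF[5]=C('t')+1=9+1=10
L[6]='r': occ=1, LF[6]=C('r')+1=7+1=8
L[7]='o': occ=0, LF[7]=C('o')+0=5+0=5
L[8]='$': occ=0, LF[8]=C('$')+0=0+0=0
L[9]='o': occ=1, LF[9]=C('o')+1=5+1=6
L[10]='a': occ=0, LF[10]=C('a')+0=4+0=4

Answer: 3 2 7 1 9 10 8 5 0 6 4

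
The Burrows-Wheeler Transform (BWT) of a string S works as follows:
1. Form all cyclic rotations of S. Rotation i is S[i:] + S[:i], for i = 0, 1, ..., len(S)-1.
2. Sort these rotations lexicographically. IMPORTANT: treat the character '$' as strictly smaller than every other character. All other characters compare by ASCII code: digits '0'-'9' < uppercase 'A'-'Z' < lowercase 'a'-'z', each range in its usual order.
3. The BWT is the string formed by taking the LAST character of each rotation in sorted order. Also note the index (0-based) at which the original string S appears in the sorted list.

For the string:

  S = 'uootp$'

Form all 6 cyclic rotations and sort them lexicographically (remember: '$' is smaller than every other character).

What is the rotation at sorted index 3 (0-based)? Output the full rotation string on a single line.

All 6 rotations (rotation i = S[i:]+S[:i]):
  rot[0] = uootp$
  rot[1] = ootp$u
  rot[2] = otp$uo
  rot[3] = tp$uoo
  rot[4] = p$uoot
  rot[5] = $uootp
Sorted (with $ < everything):
  sorted[0] = $uootp
  sorted[1] = ootp$u
  sorted[2] = otp$uo
  sorted[3] = p$uoot
  sorted[4] = tp$uoo
  sorted[5] = uootp$
sorted[3] = p$uoot

Answer: p$uoot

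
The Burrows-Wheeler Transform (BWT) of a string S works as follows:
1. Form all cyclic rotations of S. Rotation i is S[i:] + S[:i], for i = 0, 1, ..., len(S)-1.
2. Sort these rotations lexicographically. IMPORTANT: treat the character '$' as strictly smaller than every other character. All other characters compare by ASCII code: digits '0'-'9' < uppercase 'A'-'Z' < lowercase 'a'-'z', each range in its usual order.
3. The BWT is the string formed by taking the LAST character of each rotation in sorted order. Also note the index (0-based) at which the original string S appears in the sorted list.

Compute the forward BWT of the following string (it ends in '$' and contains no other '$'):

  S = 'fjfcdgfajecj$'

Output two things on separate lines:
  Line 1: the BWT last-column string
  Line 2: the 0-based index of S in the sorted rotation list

Answer: jffecjgj$dcaf
8

Derivation:
All 13 rotations (rotation i = S[i:]+S[:i]):
  rot[0] = fjfcdgfajecj$
  rot[1] = jfcdgfajecj$f
  rot[2] = fcdgfajecj$fj
  rot[3] = cdgfajecj$fjf
  rot[4] = dgfajecj$fjfc
  rot[5] = gfajecj$fjfcd
  rot[6] = fajecj$fjfcdg
  rot[7] = ajecj$fjfcdgf
  rot[8] = jecj$fjfcdgfa
  rot[9] = ecj$fjfcdgfaj
  rot[10] = cj$fjfcdgfaje
  rot[11] = j$fjfcdgfajec
  rot[12] = $fjfcdgfajecj
Sorted (with $ < everything):
  sorted[0] = $fjfcdgfajecj  (last char: 'j')
  sorted[1] = ajecj$fjfcdgf  (last char: 'f')
  sorted[2] = cdgfajecj$fjf  (last char: 'f')
  sorted[3] = cj$fjfcdgfaje  (last char: 'e')
  sorted[4] = dgfajecj$fjfc  (last char: 'c')
  sorted[5] = ecj$fjfcdgfaj  (last char: 'j')
  sorted[6] = fajecj$fjfcdg  (last char: 'g')
  sorted[7] = fcdgfajecj$fj  (last char: 'j')
  sorted[8] = fjfcdgfajecj$  (last char: '$')
  sorted[9] = gfajecj$fjfcd  (last char: 'd')
  sorted[10] = j$fjfcdgfajec  (last char: 'c')
  sorted[11] = jecj$fjfcdgfa  (last char: 'a')
  sorted[12] = jfcdgfajecj$f  (last char: 'f')
Last column: jffecjgj$dcaf
Original string S is at sorted index 8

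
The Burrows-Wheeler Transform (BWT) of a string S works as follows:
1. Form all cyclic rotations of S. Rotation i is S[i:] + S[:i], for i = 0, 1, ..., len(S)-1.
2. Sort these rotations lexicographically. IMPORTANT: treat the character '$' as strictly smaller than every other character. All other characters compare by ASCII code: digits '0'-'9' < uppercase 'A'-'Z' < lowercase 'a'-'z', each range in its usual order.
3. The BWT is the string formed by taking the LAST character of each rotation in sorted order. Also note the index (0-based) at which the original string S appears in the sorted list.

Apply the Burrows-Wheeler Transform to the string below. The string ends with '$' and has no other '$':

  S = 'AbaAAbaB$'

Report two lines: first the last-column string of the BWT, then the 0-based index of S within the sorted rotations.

All 9 rotations (rotation i = S[i:]+S[:i]):
  rot[0] = AbaAAbaB$
  rot[1] = baAAbaB$A
  rot[2] = aAAbaB$Ab
  rot[3] = AAbaB$Aba
  rot[4] = AbaB$AbaA
  rot[5] = baB$AbaAA
  rot[6] = aB$AbaAAb
  rot[7] = B$AbaAAba
  rot[8] = $AbaAAbaB
Sorted (with $ < everything):
  sorted[0] = $AbaAAbaB  (last char: 'B')
  sorted[1] = AAbaB$Aba  (last char: 'a')
  sorted[2] = AbaAAbaB$  (last char: '$')
  sorted[3] = AbaB$AbaA  (last char: 'A')
  sorted[4] = B$AbaAAba  (last char: 'a')
  sorted[5] = aAAbaB$Ab  (last char: 'b')
  sorted[6] = aB$AbaAAb  (last char: 'b')
  sorted[7] = baAAbaB$A  (last char: 'A')
  sorted[8] = baB$AbaAA  (last char: 'A')
Last column: Ba$AabbAA
Original string S is at sorted index 2

Answer: Ba$AabbAA
2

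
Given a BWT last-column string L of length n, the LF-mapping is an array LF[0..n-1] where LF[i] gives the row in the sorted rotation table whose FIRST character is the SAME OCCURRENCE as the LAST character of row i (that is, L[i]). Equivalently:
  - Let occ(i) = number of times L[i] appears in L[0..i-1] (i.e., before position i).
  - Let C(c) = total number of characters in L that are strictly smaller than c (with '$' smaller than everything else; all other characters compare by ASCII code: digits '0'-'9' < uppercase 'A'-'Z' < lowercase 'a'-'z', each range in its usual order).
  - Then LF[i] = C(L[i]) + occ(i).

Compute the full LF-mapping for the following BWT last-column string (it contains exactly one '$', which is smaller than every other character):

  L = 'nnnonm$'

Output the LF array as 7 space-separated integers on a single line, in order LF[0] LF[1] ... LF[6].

Answer: 2 3 4 6 5 1 0

Derivation:
Char counts: '$':1, 'm':1, 'n':4, 'o':1
C (first-col start): C('$')=0, C('m')=1, C('n')=2, C('o')=6
L[0]='n': occ=0, LF[0]=C('n')+0=2+0=2
L[1]='n': occ=1, LF[1]=C('n')+1=2+1=3
L[2]='n': occ=2, LF[2]=C('n')+2=2+2=4
L[3]='o': occ=0, LF[3]=C('o')+0=6+0=6
L[4]='n': occ=3, LF[4]=C('n')+3=2+3=5
L[5]='m': occ=0, LF[5]=C('m')+0=1+0=1
L[6]='$': occ=0, LF[6]=C('$')+0=0+0=0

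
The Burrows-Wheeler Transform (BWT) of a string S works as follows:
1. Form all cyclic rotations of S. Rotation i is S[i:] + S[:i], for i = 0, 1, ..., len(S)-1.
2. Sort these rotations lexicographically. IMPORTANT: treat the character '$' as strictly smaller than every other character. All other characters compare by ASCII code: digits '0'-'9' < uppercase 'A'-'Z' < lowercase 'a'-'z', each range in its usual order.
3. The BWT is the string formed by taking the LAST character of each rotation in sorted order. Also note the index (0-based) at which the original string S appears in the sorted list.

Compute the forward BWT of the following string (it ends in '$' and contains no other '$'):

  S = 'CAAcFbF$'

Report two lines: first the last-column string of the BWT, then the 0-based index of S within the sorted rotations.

All 8 rotations (rotation i = S[i:]+S[:i]):
  rot[0] = CAAcFbF$
  rot[1] = AAcFbF$C
  rot[2] = AcFbF$CA
  rot[3] = cFbF$CAA
  rot[4] = FbF$CAAc
  rot[5] = bF$CAAcF
  rot[6] = F$CAAcFb
  rot[7] = $CAAcFbF
Sorted (with $ < everything):
  sorted[0] = $CAAcFbF  (last char: 'F')
  sorted[1] = AAcFbF$C  (last char: 'C')
  sorted[2] = AcFbF$CA  (last char: 'A')
  sorted[3] = CAAcFbF$  (last char: '$')
  sorted[4] = F$CAAcFb  (last char: 'b')
  sorted[5] = FbF$CAAc  (last char: 'c')
  sorted[6] = bF$CAAcF  (last char: 'F')
  sorted[7] = cFbF$CAA  (last char: 'A')
Last column: FCA$bcFA
Original string S is at sorted index 3

Answer: FCA$bcFA
3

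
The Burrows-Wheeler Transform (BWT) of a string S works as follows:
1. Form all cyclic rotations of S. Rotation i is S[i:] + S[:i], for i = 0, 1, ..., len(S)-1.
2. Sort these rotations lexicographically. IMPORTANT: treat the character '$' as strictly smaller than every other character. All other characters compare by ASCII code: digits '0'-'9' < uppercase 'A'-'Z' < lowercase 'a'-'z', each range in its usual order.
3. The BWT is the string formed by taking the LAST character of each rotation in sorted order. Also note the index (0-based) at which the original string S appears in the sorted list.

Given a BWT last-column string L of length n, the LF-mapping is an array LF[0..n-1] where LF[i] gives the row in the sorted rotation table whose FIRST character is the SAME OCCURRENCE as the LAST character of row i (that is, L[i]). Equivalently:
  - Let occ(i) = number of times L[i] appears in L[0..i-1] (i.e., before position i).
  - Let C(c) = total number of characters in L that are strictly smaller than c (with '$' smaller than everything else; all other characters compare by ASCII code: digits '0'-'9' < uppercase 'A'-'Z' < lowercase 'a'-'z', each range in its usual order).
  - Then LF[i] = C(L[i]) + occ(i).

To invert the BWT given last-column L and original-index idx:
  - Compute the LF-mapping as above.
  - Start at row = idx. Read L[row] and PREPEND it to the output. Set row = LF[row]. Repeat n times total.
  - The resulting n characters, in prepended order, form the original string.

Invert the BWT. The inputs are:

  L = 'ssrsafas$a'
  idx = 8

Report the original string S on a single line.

Answer: sassafras$

Derivation:
LF mapping: 6 7 5 8 1 4 2 9 0 3
Walk LF starting at row 8, prepending L[row]:
  step 1: row=8, L[8]='$', prepend. Next row=LF[8]=0
  step 2: row=0, L[0]='s', prepend. Next row=LF[0]=6
  step 3: row=6, L[6]='a', prepend. Next row=LF[6]=2
  step 4: row=2, L[2]='r', prepend. Next row=LF[2]=5
  step 5: row=5, L[5]='f', prepend. Next row=LF[5]=4
  step 6: row=4, L[4]='a', prepend. Next row=LF[4]=1
  step 7: row=1, L[1]='s', prepend. Next row=LF[1]=7
  step 8: row=7, L[7]='s', prepend. Next row=LF[7]=9
  step 9: row=9, L[9]='a', prepend. Next row=LF[9]=3
  step 10: row=3, L[3]='s', prepend. Next row=LF[3]=8
Reversed output: sassafras$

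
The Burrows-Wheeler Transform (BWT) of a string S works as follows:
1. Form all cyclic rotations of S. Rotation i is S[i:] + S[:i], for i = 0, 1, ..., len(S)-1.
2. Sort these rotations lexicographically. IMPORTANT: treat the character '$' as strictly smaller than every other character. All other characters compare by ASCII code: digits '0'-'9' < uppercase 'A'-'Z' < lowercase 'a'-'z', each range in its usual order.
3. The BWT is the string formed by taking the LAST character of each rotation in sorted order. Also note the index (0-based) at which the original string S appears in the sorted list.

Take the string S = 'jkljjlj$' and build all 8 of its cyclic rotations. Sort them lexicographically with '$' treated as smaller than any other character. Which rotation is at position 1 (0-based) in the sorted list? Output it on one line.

Answer: j$jkljjl

Derivation:
All 8 rotations (rotation i = S[i:]+S[:i]):
  rot[0] = jkljjlj$
  rot[1] = kljjlj$j
  rot[2] = ljjlj$jk
  rot[3] = jjlj$jkl
  rot[4] = jlj$jklj
  rot[5] = lj$jkljj
  rot[6] = j$jkljjl
  rot[7] = $jkljjlj
Sorted (with $ < everything):
  sorted[0] = $jkljjlj
  sorted[1] = j$jkljjl
  sorted[2] = jjlj$jkl
  sorted[3] = jkljjlj$
  sorted[4] = jlj$jklj
  sorted[5] = kljjlj$j
  sorted[6] = lj$jkljj
  sorted[7] = ljjlj$jk
sorted[1] = j$jkljjl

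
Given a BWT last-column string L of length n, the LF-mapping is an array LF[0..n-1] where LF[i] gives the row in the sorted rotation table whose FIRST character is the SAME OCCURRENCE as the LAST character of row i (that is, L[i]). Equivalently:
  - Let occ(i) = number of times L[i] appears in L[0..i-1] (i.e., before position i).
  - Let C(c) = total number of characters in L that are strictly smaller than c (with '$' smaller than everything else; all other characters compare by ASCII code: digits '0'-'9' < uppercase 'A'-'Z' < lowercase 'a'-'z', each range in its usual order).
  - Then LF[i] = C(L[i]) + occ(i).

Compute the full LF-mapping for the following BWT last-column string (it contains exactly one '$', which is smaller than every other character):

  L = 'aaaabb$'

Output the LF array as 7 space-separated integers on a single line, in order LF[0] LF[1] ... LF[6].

Answer: 1 2 3 4 5 6 0

Derivation:
Char counts: '$':1, 'a':4, 'b':2
C (first-col start): C('$')=0, C('a')=1, C('b')=5
L[0]='a': occ=0, LF[0]=C('a')+0=1+0=1
L[1]='a': occ=1, LF[1]=C('a')+1=1+1=2
L[2]='a': occ=2, LF[2]=C('a')+2=1+2=3
L[3]='a': occ=3, LF[3]=C('a')+3=1+3=4
L[4]='b': occ=0, LF[4]=C('b')+0=5+0=5
L[5]='b': occ=1, LF[5]=C('b')+1=5+1=6
L[6]='$': occ=0, LF[6]=C('$')+0=0+0=0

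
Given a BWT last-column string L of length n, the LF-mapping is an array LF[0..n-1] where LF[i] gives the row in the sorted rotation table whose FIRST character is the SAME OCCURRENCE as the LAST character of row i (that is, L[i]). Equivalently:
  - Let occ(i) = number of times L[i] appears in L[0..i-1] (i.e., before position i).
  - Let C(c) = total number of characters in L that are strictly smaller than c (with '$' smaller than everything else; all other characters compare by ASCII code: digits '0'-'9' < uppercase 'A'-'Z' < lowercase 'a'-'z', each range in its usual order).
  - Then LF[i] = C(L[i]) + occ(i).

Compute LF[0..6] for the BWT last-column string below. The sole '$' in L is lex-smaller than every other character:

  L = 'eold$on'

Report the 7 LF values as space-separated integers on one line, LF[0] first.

Answer: 2 5 3 1 0 6 4

Derivation:
Char counts: '$':1, 'd':1, 'e':1, 'l':1, 'n':1, 'o':2
C (first-col start): C('$')=0, C('d')=1, C('e')=2, C('l')=3, C('n')=4, C('o')=5
L[0]='e': occ=0, LF[0]=C('e')+0=2+0=2
L[1]='o': occ=0, LF[1]=C('o')+0=5+0=5
L[2]='l': occ=0, LF[2]=C('l')+0=3+0=3
L[3]='d': occ=0, LF[3]=C('d')+0=1+0=1
L[4]='$': occ=0, LF[4]=C('$')+0=0+0=0
L[5]='o': occ=1, LF[5]=C('o')+1=5+1=6
L[6]='n': occ=0, LF[6]=C('n')+0=4+0=4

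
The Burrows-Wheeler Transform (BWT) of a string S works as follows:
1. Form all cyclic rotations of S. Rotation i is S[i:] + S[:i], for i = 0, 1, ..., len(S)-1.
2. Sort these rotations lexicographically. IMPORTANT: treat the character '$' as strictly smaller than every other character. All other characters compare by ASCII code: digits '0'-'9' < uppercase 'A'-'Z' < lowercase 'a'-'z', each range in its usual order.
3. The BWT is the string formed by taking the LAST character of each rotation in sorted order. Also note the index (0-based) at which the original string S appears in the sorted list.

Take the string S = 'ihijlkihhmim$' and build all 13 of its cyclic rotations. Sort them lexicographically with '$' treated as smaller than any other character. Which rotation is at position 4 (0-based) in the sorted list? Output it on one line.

Answer: ihhmim$ihijlk

Derivation:
All 13 rotations (rotation i = S[i:]+S[:i]):
  rot[0] = ihijlkihhmim$
  rot[1] = hijlkihhmim$i
  rot[2] = ijlkihhmim$ih
  rot[3] = jlkihhmim$ihi
  rot[4] = lkihhmim$ihij
  rot[5] = kihhmim$ihijl
  rot[6] = ihhmim$ihijlk
  rot[7] = hhmim$ihijlki
  rot[8] = hmim$ihijlkih
  rot[9] = mim$ihijlkihh
  rot[10] = im$ihijlkihhm
  rot[11] = m$ihijlkihhmi
  rot[12] = $ihijlkihhmim
Sorted (with $ < everything):
  sorted[0] = $ihijlkihhmim
  sorted[1] = hhmim$ihijlki
  sorted[2] = hijlkihhmim$i
  sorted[3] = hmim$ihijlkih
  sorted[4] = ihhmim$ihijlk
  sorted[5] = ihijlkihhmim$
  sorted[6] = ijlkihhmim$ih
  sorted[7] = im$ihijlkihhm
  sorted[8] = jlkihhmim$ihi
  sorted[9] = kihhmim$ihijl
  sorted[10] = lkihhmim$ihij
  sorted[11] = m$ihijlkihhmi
  sorted[12] = mim$ihijlkihh
sorted[4] = ihhmim$ihijlk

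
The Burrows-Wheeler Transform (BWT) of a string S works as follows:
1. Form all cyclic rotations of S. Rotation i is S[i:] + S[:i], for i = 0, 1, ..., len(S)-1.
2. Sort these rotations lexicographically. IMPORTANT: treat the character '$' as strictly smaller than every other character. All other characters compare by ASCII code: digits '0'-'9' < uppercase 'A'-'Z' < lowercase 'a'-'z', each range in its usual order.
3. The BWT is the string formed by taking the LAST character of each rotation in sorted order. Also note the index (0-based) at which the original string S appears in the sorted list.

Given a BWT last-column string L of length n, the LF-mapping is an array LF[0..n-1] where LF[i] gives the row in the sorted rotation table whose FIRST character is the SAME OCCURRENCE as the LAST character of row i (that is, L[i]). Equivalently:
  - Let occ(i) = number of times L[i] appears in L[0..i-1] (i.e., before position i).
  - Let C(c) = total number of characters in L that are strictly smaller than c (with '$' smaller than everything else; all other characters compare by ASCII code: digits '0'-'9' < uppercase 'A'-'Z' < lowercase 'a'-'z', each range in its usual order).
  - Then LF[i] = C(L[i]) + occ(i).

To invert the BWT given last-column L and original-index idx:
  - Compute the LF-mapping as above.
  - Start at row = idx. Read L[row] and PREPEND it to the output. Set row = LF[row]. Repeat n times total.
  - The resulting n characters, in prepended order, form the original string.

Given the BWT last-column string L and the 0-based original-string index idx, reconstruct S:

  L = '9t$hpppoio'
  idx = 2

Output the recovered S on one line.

LF mapping: 1 9 0 2 6 7 8 4 3 5
Walk LF starting at row 2, prepending L[row]:
  step 1: row=2, L[2]='$', prepend. Next row=LF[2]=0
  step 2: row=0, L[0]='9', prepend. Next row=LF[0]=1
  step 3: row=1, L[1]='t', prepend. Next row=LF[1]=9
  step 4: row=9, L[9]='o', prepend. Next row=LF[9]=5
  step 5: row=5, L[5]='p', prepend. Next row=LF[5]=7
  step 6: row=7, L[7]='o', prepend. Next row=LF[7]=4
  step 7: row=4, L[4]='p', prepend. Next row=LF[4]=6
  step 8: row=6, L[6]='p', prepend. Next row=LF[6]=8
  step 9: row=8, L[8]='i', prepend. Next row=LF[8]=3
  step 10: row=3, L[3]='h', prepend. Next row=LF[3]=2
Reversed output: hippopot9$

Answer: hippopot9$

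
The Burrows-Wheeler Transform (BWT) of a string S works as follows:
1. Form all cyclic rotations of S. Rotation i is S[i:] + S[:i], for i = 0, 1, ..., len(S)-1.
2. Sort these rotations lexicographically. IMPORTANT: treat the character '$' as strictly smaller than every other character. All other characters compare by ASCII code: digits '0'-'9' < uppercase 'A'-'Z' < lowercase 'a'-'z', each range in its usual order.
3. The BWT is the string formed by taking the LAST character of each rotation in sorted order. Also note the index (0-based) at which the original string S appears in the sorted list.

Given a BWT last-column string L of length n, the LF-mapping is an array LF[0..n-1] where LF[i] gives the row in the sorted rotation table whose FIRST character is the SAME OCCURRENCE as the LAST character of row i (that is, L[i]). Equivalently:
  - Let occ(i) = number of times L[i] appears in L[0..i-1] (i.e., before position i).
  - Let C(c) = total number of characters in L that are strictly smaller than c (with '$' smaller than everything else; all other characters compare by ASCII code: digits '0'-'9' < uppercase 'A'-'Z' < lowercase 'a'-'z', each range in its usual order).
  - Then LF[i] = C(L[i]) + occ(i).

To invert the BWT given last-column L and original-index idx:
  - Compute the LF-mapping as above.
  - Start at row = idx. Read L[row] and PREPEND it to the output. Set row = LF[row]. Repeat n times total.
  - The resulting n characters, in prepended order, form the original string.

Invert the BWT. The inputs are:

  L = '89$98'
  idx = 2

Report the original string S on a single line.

Answer: 8998$

Derivation:
LF mapping: 1 3 0 4 2
Walk LF starting at row 2, prepending L[row]:
  step 1: row=2, L[2]='$', prepend. Next row=LF[2]=0
  step 2: row=0, L[0]='8', prepend. Next row=LF[0]=1
  step 3: row=1, L[1]='9', prepend. Next row=LF[1]=3
  step 4: row=3, L[3]='9', prepend. Next row=LF[3]=4
  step 5: row=4, L[4]='8', prepend. Next row=LF[4]=2
Reversed output: 8998$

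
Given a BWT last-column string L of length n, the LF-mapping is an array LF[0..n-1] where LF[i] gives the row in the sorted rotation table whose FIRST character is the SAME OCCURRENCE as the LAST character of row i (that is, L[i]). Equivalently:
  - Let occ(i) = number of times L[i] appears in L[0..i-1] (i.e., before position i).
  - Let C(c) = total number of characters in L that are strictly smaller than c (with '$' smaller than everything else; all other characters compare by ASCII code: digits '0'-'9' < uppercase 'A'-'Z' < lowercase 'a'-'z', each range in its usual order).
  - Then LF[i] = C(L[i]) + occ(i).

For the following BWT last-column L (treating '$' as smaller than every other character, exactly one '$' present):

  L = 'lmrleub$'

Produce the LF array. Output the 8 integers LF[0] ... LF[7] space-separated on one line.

Char counts: '$':1, 'b':1, 'e':1, 'l':2, 'm':1, 'r':1, 'u':1
C (first-col start): C('$')=0, C('b')=1, C('e')=2, C('l')=3, C('m')=5, C('r')=6, C('u')=7
L[0]='l': occ=0, LF[0]=C('l')+0=3+0=3
L[1]='m': occ=0, LF[1]=C('m')+0=5+0=5
L[2]='r': occ=0, LF[2]=C('r')+0=6+0=6
L[3]='l': occ=1, LF[3]=C('l')+1=3+1=4
L[4]='e': occ=0, LF[4]=C('e')+0=2+0=2
L[5]='u': occ=0, LF[5]=C('u')+0=7+0=7
L[6]='b': occ=0, LF[6]=C('b')+0=1+0=1
L[7]='$': occ=0, LF[7]=C('$')+0=0+0=0

Answer: 3 5 6 4 2 7 1 0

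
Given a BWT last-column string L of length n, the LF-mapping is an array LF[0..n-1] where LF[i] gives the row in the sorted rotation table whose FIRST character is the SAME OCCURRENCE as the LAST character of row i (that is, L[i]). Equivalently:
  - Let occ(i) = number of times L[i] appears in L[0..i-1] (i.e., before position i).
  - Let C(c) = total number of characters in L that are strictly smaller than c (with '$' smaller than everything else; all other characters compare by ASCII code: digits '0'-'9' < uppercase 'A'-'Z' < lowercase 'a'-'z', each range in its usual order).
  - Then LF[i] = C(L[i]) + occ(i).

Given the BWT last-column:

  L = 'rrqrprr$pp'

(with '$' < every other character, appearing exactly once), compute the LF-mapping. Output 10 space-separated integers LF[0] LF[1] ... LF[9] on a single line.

Answer: 5 6 4 7 1 8 9 0 2 3

Derivation:
Char counts: '$':1, 'p':3, 'q':1, 'r':5
C (first-col start): C('$')=0, C('p')=1, C('q')=4, C('r')=5
L[0]='r': occ=0, LF[0]=C('r')+0=5+0=5
L[1]='r': occ=1, LF[1]=C('r')+1=5+1=6
L[2]='q': occ=0, LF[2]=C('q')+0=4+0=4
L[3]='r': occ=2, LF[3]=C('r')+2=5+2=7
L[4]='p': occ=0, LF[4]=C('p')+0=1+0=1
L[5]='r': occ=3, LF[5]=C('r')+3=5+3=8
L[6]='r': occ=4, LF[6]=C('r')+4=5+4=9
L[7]='$': occ=0, LF[7]=C('$')+0=0+0=0
L[8]='p': occ=1, LF[8]=C('p')+1=1+1=2
L[9]='p': occ=2, LF[9]=C('p')+2=1+2=3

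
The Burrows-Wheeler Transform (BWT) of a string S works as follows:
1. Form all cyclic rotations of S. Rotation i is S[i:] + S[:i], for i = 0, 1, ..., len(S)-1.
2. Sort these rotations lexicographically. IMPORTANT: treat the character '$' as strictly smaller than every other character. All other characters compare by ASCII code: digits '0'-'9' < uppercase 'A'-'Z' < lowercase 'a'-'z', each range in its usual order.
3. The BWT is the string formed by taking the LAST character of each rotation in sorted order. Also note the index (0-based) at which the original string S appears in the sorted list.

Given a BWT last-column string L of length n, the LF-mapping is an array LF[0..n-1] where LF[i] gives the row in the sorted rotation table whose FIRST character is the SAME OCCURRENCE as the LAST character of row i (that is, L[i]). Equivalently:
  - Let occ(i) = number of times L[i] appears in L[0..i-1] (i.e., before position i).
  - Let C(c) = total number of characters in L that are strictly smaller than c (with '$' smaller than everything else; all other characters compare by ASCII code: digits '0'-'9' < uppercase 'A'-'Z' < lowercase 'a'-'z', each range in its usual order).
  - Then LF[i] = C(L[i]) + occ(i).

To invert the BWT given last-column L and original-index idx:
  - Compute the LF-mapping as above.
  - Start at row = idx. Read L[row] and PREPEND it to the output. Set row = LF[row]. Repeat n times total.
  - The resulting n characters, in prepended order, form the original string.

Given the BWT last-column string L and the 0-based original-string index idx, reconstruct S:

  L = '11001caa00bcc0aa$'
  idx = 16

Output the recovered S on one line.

LF mapping: 6 7 1 2 8 14 9 10 3 4 13 15 16 5 11 12 0
Walk LF starting at row 16, prepending L[row]:
  step 1: row=16, L[16]='$', prepend. Next row=LF[16]=0
  step 2: row=0, L[0]='1', prepend. Next row=LF[0]=6
  step 3: row=6, L[6]='a', prepend. Next row=LF[6]=9
  step 4: row=9, L[9]='0', prepend. Next row=LF[9]=4
  step 5: row=4, L[4]='1', prepend. Next row=LF[4]=8
  step 6: row=8, L[8]='0', prepend. Next row=LF[8]=3
  step 7: row=3, L[3]='0', prepend. Next row=LF[3]=2
  step 8: row=2, L[2]='0', prepend. Next row=LF[2]=1
  step 9: row=1, L[1]='1', prepend. Next row=LF[1]=7
  step 10: row=7, L[7]='a', prepend. Next row=LF[7]=10
  step 11: row=10, L[10]='b', prepend. Next row=LF[10]=13
  step 12: row=13, L[13]='0', prepend. Next row=LF[13]=5
  step 13: row=5, L[5]='c', prepend. Next row=LF[5]=14
  step 14: row=14, L[14]='a', prepend. Next row=LF[14]=11
  step 15: row=11, L[11]='c', prepend. Next row=LF[11]=15
  step 16: row=15, L[15]='a', prepend. Next row=LF[15]=12
  step 17: row=12, L[12]='c', prepend. Next row=LF[12]=16
Reversed output: cacac0ba100010a1$

Answer: cacac0ba100010a1$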